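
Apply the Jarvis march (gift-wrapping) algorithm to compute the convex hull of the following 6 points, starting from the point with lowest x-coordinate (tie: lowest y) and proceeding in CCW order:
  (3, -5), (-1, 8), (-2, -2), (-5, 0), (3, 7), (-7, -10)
Hull (CCW) = [(-7, -10), (3, -5), (3, 7), (-1, 8), (-5, 0)]

Jarvis march: at each step, from the current hull vertex p, select the next vertex q as the point such that every other point lies strictly to the left of (or on) the directed line p → q. (Equivalently: for every other point r, the cross product (q − p) × (r − p) ≥ 0.)
Starting point (lowest x, tie lowest y): (-7, -10). Wrap until returning to start. Resulting hull: (-7, -10), (3, -5), (3, 7), (-1, 8), (-5, 0).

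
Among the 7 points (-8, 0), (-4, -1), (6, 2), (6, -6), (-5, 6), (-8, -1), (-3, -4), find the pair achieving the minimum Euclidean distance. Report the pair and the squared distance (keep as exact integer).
Pair = ((-8, 0), (-8, -1)); squared distance = 1

Compute all C(7, 2) = 21 pairwise squared distances (x_i − x_j)² + (y_i − y_j)². The minimum is 1, attained by the pair ((-8, 0), (-8, -1)).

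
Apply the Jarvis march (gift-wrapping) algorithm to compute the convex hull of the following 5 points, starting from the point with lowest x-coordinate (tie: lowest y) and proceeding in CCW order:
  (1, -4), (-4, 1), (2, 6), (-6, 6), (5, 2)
Hull (CCW) = [(-6, 6), (-4, 1), (1, -4), (5, 2), (2, 6)]

Jarvis march: at each step, from the current hull vertex p, select the next vertex q as the point such that every other point lies strictly to the left of (or on) the directed line p → q. (Equivalently: for every other point r, the cross product (q − p) × (r − p) ≥ 0.)
Starting point (lowest x, tie lowest y): (-6, 6). Wrap until returning to start. Resulting hull: (-6, 6), (-4, 1), (1, -4), (5, 2), (2, 6).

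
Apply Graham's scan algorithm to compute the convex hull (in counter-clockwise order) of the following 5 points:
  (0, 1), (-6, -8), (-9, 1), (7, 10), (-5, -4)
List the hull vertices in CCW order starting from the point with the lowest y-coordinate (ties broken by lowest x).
Hull (CCW) = [(-6, -8), (7, 10), (-9, 1)]

Graham scan procedure:
  1. Find the pivot p₀ = point with lowest y (tie → lowest x): (-6, -8).
  2. Sort the remaining points by polar angle around p₀.
  3. Walk through sorted points, maintaining a stack; pop the top while the last three entries make a non-left turn (cross product ≤ 0).
  4. Final stack is the convex hull in CCW order: (-6, -8), (7, 10), (-9, 1).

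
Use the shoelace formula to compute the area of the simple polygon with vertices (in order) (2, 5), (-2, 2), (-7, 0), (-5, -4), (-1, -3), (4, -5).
Area = 57

Shoelace formula: Area = (1/2) |Σ_i (x_i · y_{i+1} − x_{i+1} · y_i)| (indices mod n). Compute each cross term:
  (2)(2) − (-2)(5) = 14
  (-2)(0) − (-7)(2) = 14
  (-7)(-4) − (-5)(0) = 28
  (-5)(-3) − (-1)(-4) = 11
  (-1)(-5) − (4)(-3) = 17
  (4)(5) − (2)(-5) = 30
Sum = 114, so (signed) Area = 114/2 = 57, |Area| = 57.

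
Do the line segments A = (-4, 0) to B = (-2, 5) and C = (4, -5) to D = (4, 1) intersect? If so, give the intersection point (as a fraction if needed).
No (intersection of containing lines falls outside at least one segment)

Parametrize and solve: t = 4, s = 25/6. At least one of these is outside [0, 1], so the segments do not intersect.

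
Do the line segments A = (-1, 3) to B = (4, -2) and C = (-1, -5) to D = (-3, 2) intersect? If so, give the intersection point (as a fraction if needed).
No (intersection of containing lines falls outside at least one segment)

Parametrize and solve: t = -16/25, s = 8/5. At least one of these is outside [0, 1], so the segments do not intersect.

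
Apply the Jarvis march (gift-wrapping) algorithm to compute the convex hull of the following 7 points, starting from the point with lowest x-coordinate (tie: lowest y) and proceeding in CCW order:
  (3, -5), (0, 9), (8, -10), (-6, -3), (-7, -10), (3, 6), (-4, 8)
Hull (CCW) = [(-7, -10), (8, -10), (3, 6), (0, 9), (-4, 8), (-6, -3)]

Jarvis march: at each step, from the current hull vertex p, select the next vertex q as the point such that every other point lies strictly to the left of (or on) the directed line p → q. (Equivalently: for every other point r, the cross product (q − p) × (r − p) ≥ 0.)
Starting point (lowest x, tie lowest y): (-7, -10). Wrap until returning to start. Resulting hull: (-7, -10), (8, -10), (3, 6), (0, 9), (-4, 8), (-6, -3).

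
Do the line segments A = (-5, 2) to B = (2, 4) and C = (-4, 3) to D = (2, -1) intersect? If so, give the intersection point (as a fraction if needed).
Yes; intersection at (-13/4, 5/2) (t = 1/4 on AB, s = 1/8 on CD)

Parametrize AB as A + t(B − A) = (-5 + 7 t, 2 + 2 t) and CD as C + s(D − C) = (-4 + 6 s, 3 + -4 s). Solve the linear system for (t, s). Determinant = 40 ≠ 0, so a unique intersection of the containing lines exists. Solution: t = 1/4, s = 1/8 — both in [0, 1], so the segments cross. Intersection point: (-13/4, 5/2).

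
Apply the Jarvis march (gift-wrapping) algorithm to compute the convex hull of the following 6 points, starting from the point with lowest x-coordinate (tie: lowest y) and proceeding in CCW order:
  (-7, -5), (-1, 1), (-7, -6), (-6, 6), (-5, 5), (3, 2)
Hull (CCW) = [(-7, -6), (3, 2), (-6, 6), (-7, -5)]

Jarvis march: at each step, from the current hull vertex p, select the next vertex q as the point such that every other point lies strictly to the left of (or on) the directed line p → q. (Equivalently: for every other point r, the cross product (q − p) × (r − p) ≥ 0.)
Starting point (lowest x, tie lowest y): (-7, -6). Wrap until returning to start. Resulting hull: (-7, -6), (3, 2), (-6, 6), (-7, -5).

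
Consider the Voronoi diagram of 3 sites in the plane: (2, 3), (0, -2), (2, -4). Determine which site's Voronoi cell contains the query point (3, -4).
Nearest site = (2, -4)

The Voronoi cell of site s contains exactly those query points closer to s than to any other site. Compute squared distances from q = (3, -4) to each site:
  (2 − 3)² + (-4 − -4)² = 1
  (0 − 3)² + (-2 − -4)² = 13
  (2 − 3)² + (3 − -4)² = 50
Minimum is attained by (2, -4), so q lies in its Voronoi cell.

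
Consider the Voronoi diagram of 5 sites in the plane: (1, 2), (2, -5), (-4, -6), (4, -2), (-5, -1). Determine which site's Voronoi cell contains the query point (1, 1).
Nearest site = (1, 2)

The Voronoi cell of site s contains exactly those query points closer to s than to any other site. Compute squared distances from q = (1, 1) to each site:
  (1 − 1)² + (2 − 1)² = 1
  (4 − 1)² + (-2 − 1)² = 18
  (2 − 1)² + (-5 − 1)² = 37
  (-5 − 1)² + (-1 − 1)² = 40
  (-4 − 1)² + (-6 − 1)² = 74
Minimum is attained by (1, 2), so q lies in its Voronoi cell.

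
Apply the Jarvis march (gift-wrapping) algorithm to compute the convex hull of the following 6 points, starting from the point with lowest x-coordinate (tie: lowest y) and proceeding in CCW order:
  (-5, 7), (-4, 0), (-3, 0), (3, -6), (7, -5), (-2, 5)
Hull (CCW) = [(-5, 7), (-4, 0), (3, -6), (7, -5), (-2, 5)]

Jarvis march: at each step, from the current hull vertex p, select the next vertex q as the point such that every other point lies strictly to the left of (or on) the directed line p → q. (Equivalently: for every other point r, the cross product (q − p) × (r − p) ≥ 0.)
Starting point (lowest x, tie lowest y): (-5, 7). Wrap until returning to start. Resulting hull: (-5, 7), (-4, 0), (3, -6), (7, -5), (-2, 5).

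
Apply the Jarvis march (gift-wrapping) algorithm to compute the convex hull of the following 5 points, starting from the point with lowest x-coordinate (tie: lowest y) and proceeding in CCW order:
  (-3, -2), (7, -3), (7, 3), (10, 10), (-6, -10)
Hull (CCW) = [(-6, -10), (7, -3), (10, 10), (-3, -2)]

Jarvis march: at each step, from the current hull vertex p, select the next vertex q as the point such that every other point lies strictly to the left of (or on) the directed line p → q. (Equivalently: for every other point r, the cross product (q − p) × (r − p) ≥ 0.)
Starting point (lowest x, tie lowest y): (-6, -10). Wrap until returning to start. Resulting hull: (-6, -10), (7, -3), (10, 10), (-3, -2).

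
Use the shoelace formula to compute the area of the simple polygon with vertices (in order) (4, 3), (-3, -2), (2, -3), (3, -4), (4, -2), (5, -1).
Area = 25

Shoelace formula: Area = (1/2) |Σ_i (x_i · y_{i+1} − x_{i+1} · y_i)| (indices mod n). Compute each cross term:
  (4)(-2) − (-3)(3) = 1
  (-3)(-3) − (2)(-2) = 13
  (2)(-4) − (3)(-3) = 1
  (3)(-2) − (4)(-4) = 10
  (4)(-1) − (5)(-2) = 6
  (5)(3) − (4)(-1) = 19
Sum = 50, so (signed) Area = 50/2 = 25, |Area| = 25.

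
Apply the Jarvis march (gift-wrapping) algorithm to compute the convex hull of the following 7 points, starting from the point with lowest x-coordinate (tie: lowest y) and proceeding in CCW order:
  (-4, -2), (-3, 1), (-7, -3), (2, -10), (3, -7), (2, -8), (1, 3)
Hull (CCW) = [(-7, -3), (2, -10), (3, -7), (1, 3), (-3, 1)]

Jarvis march: at each step, from the current hull vertex p, select the next vertex q as the point such that every other point lies strictly to the left of (or on) the directed line p → q. (Equivalently: for every other point r, the cross product (q − p) × (r − p) ≥ 0.)
Starting point (lowest x, tie lowest y): (-7, -3). Wrap until returning to start. Resulting hull: (-7, -3), (2, -10), (3, -7), (1, 3), (-3, 1).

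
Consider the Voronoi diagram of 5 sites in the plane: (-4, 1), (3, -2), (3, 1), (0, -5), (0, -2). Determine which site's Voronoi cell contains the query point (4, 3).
Nearest site = (3, 1)

The Voronoi cell of site s contains exactly those query points closer to s than to any other site. Compute squared distances from q = (4, 3) to each site:
  (3 − 4)² + (1 − 3)² = 5
  (3 − 4)² + (-2 − 3)² = 26
  (0 − 4)² + (-2 − 3)² = 41
  (-4 − 4)² + (1 − 3)² = 68
  (0 − 4)² + (-5 − 3)² = 80
Minimum is attained by (3, 1), so q lies in its Voronoi cell.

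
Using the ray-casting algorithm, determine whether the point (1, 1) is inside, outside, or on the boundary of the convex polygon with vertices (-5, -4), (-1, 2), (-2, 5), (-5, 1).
The point (1, 1) lies strictly outside the polygon

Cast a horizontal ray to the right from the query point and count how many polygon edges it crosses (each edge strictly once or zero times, handled with the usual half-open convention). 
Parity of crossings → even ⇒ outside.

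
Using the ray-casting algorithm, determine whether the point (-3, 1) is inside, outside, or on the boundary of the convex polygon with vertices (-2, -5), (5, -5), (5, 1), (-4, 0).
The point (-3, 1) lies strictly outside the polygon

Cast a horizontal ray to the right from the query point and count how many polygon edges it crosses (each edge strictly once or zero times, handled with the usual half-open convention). 
Parity of crossings → even ⇒ outside.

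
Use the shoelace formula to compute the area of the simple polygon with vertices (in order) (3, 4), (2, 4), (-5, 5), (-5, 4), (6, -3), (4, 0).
Area = 29

Shoelace formula: Area = (1/2) |Σ_i (x_i · y_{i+1} − x_{i+1} · y_i)| (indices mod n). Compute each cross term:
  (3)(4) − (2)(4) = 4
  (2)(5) − (-5)(4) = 30
  (-5)(4) − (-5)(5) = 5
  (-5)(-3) − (6)(4) = -9
  (6)(0) − (4)(-3) = 12
  (4)(4) − (3)(0) = 16
Sum = 58, so (signed) Area = 58/2 = 29, |Area| = 29.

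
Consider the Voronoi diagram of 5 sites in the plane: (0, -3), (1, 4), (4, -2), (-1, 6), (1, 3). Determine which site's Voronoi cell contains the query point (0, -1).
Nearest site = (0, -3)

The Voronoi cell of site s contains exactly those query points closer to s than to any other site. Compute squared distances from q = (0, -1) to each site:
  (0 − 0)² + (-3 − -1)² = 4
  (1 − 0)² + (3 − -1)² = 17
  (4 − 0)² + (-2 − -1)² = 17
  (1 − 0)² + (4 − -1)² = 26
  (-1 − 0)² + (6 − -1)² = 50
Minimum is attained by (0, -3), so q lies in its Voronoi cell.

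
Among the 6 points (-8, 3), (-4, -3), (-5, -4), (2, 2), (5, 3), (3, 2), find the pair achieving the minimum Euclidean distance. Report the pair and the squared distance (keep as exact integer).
Pair = ((2, 2), (3, 2)); squared distance = 1

Compute all C(6, 2) = 15 pairwise squared distances (x_i − x_j)² + (y_i − y_j)². The minimum is 1, attained by the pair ((2, 2), (3, 2)).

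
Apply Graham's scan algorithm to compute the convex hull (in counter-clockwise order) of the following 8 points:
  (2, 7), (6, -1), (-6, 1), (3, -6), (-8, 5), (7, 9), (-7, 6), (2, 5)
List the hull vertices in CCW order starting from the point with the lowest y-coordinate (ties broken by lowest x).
Hull (CCW) = [(3, -6), (6, -1), (7, 9), (-7, 6), (-8, 5), (-6, 1)]

Graham scan procedure:
  1. Find the pivot p₀ = point with lowest y (tie → lowest x): (3, -6).
  2. Sort the remaining points by polar angle around p₀.
  3. Walk through sorted points, maintaining a stack; pop the top while the last three entries make a non-left turn (cross product ≤ 0).
  4. Final stack is the convex hull in CCW order: (3, -6), (6, -1), (7, 9), (-7, 6), (-8, 5), (-6, 1).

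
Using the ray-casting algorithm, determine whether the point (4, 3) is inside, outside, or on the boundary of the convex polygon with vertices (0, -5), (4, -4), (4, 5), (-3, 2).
The point (4, 3) lies on the polygon boundary

Boundary check: the query satisfies the collinearity and bounding-box conditions for some polygon edge, so it lies exactly on the boundary.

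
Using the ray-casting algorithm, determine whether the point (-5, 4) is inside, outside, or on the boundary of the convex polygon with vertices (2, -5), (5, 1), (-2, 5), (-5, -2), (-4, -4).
The point (-5, 4) lies strictly outside the polygon

Cast a horizontal ray to the right from the query point and count how many polygon edges it crosses (each edge strictly once or zero times, handled with the usual half-open convention). 
Parity of crossings → even ⇒ outside.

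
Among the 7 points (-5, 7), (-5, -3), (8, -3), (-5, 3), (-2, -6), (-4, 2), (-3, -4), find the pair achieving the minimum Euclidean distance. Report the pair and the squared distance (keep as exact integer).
Pair = ((-5, 3), (-4, 2)); squared distance = 2

Compute all C(7, 2) = 21 pairwise squared distances (x_i − x_j)² + (y_i − y_j)². The minimum is 2, attained by the pair ((-5, 3), (-4, 2)).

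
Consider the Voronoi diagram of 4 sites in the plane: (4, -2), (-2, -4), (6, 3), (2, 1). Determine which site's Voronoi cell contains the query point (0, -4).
Nearest site = (-2, -4)

The Voronoi cell of site s contains exactly those query points closer to s than to any other site. Compute squared distances from q = (0, -4) to each site:
  (-2 − 0)² + (-4 − -4)² = 4
  (4 − 0)² + (-2 − -4)² = 20
  (2 − 0)² + (1 − -4)² = 29
  (6 − 0)² + (3 − -4)² = 85
Minimum is attained by (-2, -4), so q lies in its Voronoi cell.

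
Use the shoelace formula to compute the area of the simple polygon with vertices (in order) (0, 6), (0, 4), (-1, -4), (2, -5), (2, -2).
Area = 35/2

Shoelace formula: Area = (1/2) |Σ_i (x_i · y_{i+1} − x_{i+1} · y_i)| (indices mod n). Compute each cross term:
  (0)(4) − (0)(6) = 0
  (0)(-4) − (-1)(4) = 4
  (-1)(-5) − (2)(-4) = 13
  (2)(-2) − (2)(-5) = 6
  (2)(6) − (0)(-2) = 12
Sum = 35, so (signed) Area = 35/2 = 35/2, |Area| = 35/2.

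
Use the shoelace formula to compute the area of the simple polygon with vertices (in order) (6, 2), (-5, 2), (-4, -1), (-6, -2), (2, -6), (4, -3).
Area = 121/2

Shoelace formula: Area = (1/2) |Σ_i (x_i · y_{i+1} − x_{i+1} · y_i)| (indices mod n). Compute each cross term:
  (6)(2) − (-5)(2) = 22
  (-5)(-1) − (-4)(2) = 13
  (-4)(-2) − (-6)(-1) = 2
  (-6)(-6) − (2)(-2) = 40
  (2)(-3) − (4)(-6) = 18
  (4)(2) − (6)(-3) = 26
Sum = 121, so (signed) Area = 121/2 = 121/2, |Area| = 121/2.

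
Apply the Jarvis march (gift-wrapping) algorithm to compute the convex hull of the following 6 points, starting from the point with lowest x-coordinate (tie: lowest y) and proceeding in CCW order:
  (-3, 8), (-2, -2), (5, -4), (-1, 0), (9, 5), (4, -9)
Hull (CCW) = [(-3, 8), (-2, -2), (4, -9), (9, 5)]

Jarvis march: at each step, from the current hull vertex p, select the next vertex q as the point such that every other point lies strictly to the left of (or on) the directed line p → q. (Equivalently: for every other point r, the cross product (q − p) × (r − p) ≥ 0.)
Starting point (lowest x, tie lowest y): (-3, 8). Wrap until returning to start. Resulting hull: (-3, 8), (-2, -2), (4, -9), (9, 5).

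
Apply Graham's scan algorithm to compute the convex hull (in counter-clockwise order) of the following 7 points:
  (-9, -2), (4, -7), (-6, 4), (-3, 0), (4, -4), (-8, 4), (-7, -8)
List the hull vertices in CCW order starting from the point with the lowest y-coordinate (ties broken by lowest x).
Hull (CCW) = [(-7, -8), (4, -7), (4, -4), (-6, 4), (-8, 4), (-9, -2)]

Graham scan procedure:
  1. Find the pivot p₀ = point with lowest y (tie → lowest x): (-7, -8).
  2. Sort the remaining points by polar angle around p₀.
  3. Walk through sorted points, maintaining a stack; pop the top while the last three entries make a non-left turn (cross product ≤ 0).
  4. Final stack is the convex hull in CCW order: (-7, -8), (4, -7), (4, -4), (-6, 4), (-8, 4), (-9, -2).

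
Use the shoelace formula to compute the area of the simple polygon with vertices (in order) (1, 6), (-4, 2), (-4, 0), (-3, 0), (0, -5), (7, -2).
Area = 64

Shoelace formula: Area = (1/2) |Σ_i (x_i · y_{i+1} − x_{i+1} · y_i)| (indices mod n). Compute each cross term:
  (1)(2) − (-4)(6) = 26
  (-4)(0) − (-4)(2) = 8
  (-4)(0) − (-3)(0) = 0
  (-3)(-5) − (0)(0) = 15
  (0)(-2) − (7)(-5) = 35
  (7)(6) − (1)(-2) = 44
Sum = 128, so (signed) Area = 128/2 = 64, |Area| = 64.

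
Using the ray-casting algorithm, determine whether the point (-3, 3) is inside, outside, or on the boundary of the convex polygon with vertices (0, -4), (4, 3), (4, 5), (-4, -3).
The point (-3, 3) lies strictly outside the polygon

Cast a horizontal ray to the right from the query point and count how many polygon edges it crosses (each edge strictly once or zero times, handled with the usual half-open convention). 
Parity of crossings → even ⇒ outside.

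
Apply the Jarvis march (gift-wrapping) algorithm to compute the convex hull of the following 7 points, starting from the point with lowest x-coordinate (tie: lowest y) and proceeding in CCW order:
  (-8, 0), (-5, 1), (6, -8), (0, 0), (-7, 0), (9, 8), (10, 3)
Hull (CCW) = [(-8, 0), (6, -8), (10, 3), (9, 8)]

Jarvis march: at each step, from the current hull vertex p, select the next vertex q as the point such that every other point lies strictly to the left of (or on) the directed line p → q. (Equivalently: for every other point r, the cross product (q − p) × (r − p) ≥ 0.)
Starting point (lowest x, tie lowest y): (-8, 0). Wrap until returning to start. Resulting hull: (-8, 0), (6, -8), (10, 3), (9, 8).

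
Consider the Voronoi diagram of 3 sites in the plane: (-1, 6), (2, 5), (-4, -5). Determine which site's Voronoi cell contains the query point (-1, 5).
Nearest site = (-1, 6)

The Voronoi cell of site s contains exactly those query points closer to s than to any other site. Compute squared distances from q = (-1, 5) to each site:
  (-1 − -1)² + (6 − 5)² = 1
  (2 − -1)² + (5 − 5)² = 9
  (-4 − -1)² + (-5 − 5)² = 109
Minimum is attained by (-1, 6), so q lies in its Voronoi cell.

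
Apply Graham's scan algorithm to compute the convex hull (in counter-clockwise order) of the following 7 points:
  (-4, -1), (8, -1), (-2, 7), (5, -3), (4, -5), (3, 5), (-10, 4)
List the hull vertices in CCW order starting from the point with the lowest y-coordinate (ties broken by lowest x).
Hull (CCW) = [(4, -5), (8, -1), (3, 5), (-2, 7), (-10, 4), (-4, -1)]

Graham scan procedure:
  1. Find the pivot p₀ = point with lowest y (tie → lowest x): (4, -5).
  2. Sort the remaining points by polar angle around p₀.
  3. Walk through sorted points, maintaining a stack; pop the top while the last three entries make a non-left turn (cross product ≤ 0).
  4. Final stack is the convex hull in CCW order: (4, -5), (8, -1), (3, 5), (-2, 7), (-10, 4), (-4, -1).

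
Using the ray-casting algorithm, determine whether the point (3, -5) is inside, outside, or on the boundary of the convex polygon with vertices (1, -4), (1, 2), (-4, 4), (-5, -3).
The point (3, -5) lies strictly outside the polygon

Cast a horizontal ray to the right from the query point and count how many polygon edges it crosses (each edge strictly once or zero times, handled with the usual half-open convention). 
Parity of crossings → even ⇒ outside.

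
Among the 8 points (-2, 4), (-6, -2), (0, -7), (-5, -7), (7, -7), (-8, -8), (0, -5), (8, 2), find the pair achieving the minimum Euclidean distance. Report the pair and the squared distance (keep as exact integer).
Pair = ((0, -7), (0, -5)); squared distance = 4

Compute all C(8, 2) = 28 pairwise squared distances (x_i − x_j)² + (y_i − y_j)². The minimum is 4, attained by the pair ((0, -7), (0, -5)).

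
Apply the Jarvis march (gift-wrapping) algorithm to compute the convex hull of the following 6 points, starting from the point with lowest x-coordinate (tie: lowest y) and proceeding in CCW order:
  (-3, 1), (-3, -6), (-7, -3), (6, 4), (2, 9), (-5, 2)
Hull (CCW) = [(-7, -3), (-3, -6), (6, 4), (2, 9), (-5, 2)]

Jarvis march: at each step, from the current hull vertex p, select the next vertex q as the point such that every other point lies strictly to the left of (or on) the directed line p → q. (Equivalently: for every other point r, the cross product (q − p) × (r − p) ≥ 0.)
Starting point (lowest x, tie lowest y): (-7, -3). Wrap until returning to start. Resulting hull: (-7, -3), (-3, -6), (6, 4), (2, 9), (-5, 2).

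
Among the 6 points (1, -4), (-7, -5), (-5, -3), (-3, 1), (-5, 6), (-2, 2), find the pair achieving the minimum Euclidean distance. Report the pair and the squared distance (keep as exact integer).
Pair = ((-3, 1), (-2, 2)); squared distance = 2

Compute all C(6, 2) = 15 pairwise squared distances (x_i − x_j)² + (y_i − y_j)². The minimum is 2, attained by the pair ((-3, 1), (-2, 2)).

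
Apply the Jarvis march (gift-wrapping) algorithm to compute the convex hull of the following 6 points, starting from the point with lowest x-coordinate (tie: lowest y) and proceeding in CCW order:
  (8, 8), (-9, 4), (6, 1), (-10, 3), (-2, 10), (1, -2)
Hull (CCW) = [(-10, 3), (1, -2), (6, 1), (8, 8), (-2, 10), (-9, 4)]

Jarvis march: at each step, from the current hull vertex p, select the next vertex q as the point such that every other point lies strictly to the left of (or on) the directed line p → q. (Equivalently: for every other point r, the cross product (q − p) × (r − p) ≥ 0.)
Starting point (lowest x, tie lowest y): (-10, 3). Wrap until returning to start. Resulting hull: (-10, 3), (1, -2), (6, 1), (8, 8), (-2, 10), (-9, 4).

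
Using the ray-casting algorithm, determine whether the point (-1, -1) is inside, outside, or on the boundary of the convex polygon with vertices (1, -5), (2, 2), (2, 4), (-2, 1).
The point (-1, -1) lies on the polygon boundary

Boundary check: the query satisfies the collinearity and bounding-box conditions for some polygon edge, so it lies exactly on the boundary.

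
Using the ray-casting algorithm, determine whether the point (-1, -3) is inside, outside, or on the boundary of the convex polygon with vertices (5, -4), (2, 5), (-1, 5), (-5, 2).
The point (-1, -3) lies strictly outside the polygon

Cast a horizontal ray to the right from the query point and count how many polygon edges it crosses (each edge strictly once or zero times, handled with the usual half-open convention). 
Parity of crossings → even ⇒ outside.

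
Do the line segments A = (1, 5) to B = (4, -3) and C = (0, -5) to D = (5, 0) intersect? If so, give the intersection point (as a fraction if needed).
Yes; intersection at (38/11, -17/11) (t = 9/11 on AB, s = 38/55 on CD)

Parametrize AB as A + t(B − A) = (1 + 3 t, 5 + -8 t) and CD as C + s(D − C) = (0 + 5 s, -5 + 5 s). Solve the linear system for (t, s). Determinant = -55 ≠ 0, so a unique intersection of the containing lines exists. Solution: t = 9/11, s = 38/55 — both in [0, 1], so the segments cross. Intersection point: (38/11, -17/11).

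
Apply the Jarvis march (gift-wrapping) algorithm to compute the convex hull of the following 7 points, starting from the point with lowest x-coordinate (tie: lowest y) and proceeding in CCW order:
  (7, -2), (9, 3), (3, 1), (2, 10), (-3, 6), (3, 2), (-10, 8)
Hull (CCW) = [(-10, 8), (7, -2), (9, 3), (2, 10)]

Jarvis march: at each step, from the current hull vertex p, select the next vertex q as the point such that every other point lies strictly to the left of (or on) the directed line p → q. (Equivalently: for every other point r, the cross product (q − p) × (r − p) ≥ 0.)
Starting point (lowest x, tie lowest y): (-10, 8). Wrap until returning to start. Resulting hull: (-10, 8), (7, -2), (9, 3), (2, 10).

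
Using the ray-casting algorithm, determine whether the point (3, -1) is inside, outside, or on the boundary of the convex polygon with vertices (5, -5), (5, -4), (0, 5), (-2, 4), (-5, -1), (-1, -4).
The point (3, -1) lies strictly inside the polygon

Cast a horizontal ray to the right from the query point and count how many polygon edges it crosses (each edge strictly once or zero times, handled with the usual half-open convention). 
Parity of crossings → odd ⇒ inside.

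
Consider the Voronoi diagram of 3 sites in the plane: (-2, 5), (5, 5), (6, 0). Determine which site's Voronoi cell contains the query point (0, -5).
Nearest site = (6, 0)

The Voronoi cell of site s contains exactly those query points closer to s than to any other site. Compute squared distances from q = (0, -5) to each site:
  (6 − 0)² + (0 − -5)² = 61
  (-2 − 0)² + (5 − -5)² = 104
  (5 − 0)² + (5 − -5)² = 125
Minimum is attained by (6, 0), so q lies in its Voronoi cell.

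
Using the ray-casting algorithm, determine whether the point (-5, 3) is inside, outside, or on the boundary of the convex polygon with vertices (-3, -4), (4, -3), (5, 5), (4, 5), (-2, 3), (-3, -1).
The point (-5, 3) lies strictly outside the polygon

Cast a horizontal ray to the right from the query point and count how many polygon edges it crosses (each edge strictly once or zero times, handled with the usual half-open convention). 
Parity of crossings → even ⇒ outside.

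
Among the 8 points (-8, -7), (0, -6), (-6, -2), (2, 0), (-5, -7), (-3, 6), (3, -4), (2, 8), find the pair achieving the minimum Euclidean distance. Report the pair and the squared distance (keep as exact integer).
Pair = ((-8, -7), (-5, -7)); squared distance = 9

Compute all C(8, 2) = 28 pairwise squared distances (x_i − x_j)² + (y_i − y_j)². The minimum is 9, attained by the pair ((-8, -7), (-5, -7)).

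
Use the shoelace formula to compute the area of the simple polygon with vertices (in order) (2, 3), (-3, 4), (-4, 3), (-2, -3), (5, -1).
Area = 38

Shoelace formula: Area = (1/2) |Σ_i (x_i · y_{i+1} − x_{i+1} · y_i)| (indices mod n). Compute each cross term:
  (2)(4) − (-3)(3) = 17
  (-3)(3) − (-4)(4) = 7
  (-4)(-3) − (-2)(3) = 18
  (-2)(-1) − (5)(-3) = 17
  (5)(3) − (2)(-1) = 17
Sum = 76, so (signed) Area = 76/2 = 38, |Area| = 38.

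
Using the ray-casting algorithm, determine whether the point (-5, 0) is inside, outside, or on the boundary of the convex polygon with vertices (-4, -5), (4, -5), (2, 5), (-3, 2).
The point (-5, 0) lies strictly outside the polygon

Cast a horizontal ray to the right from the query point and count how many polygon edges it crosses (each edge strictly once or zero times, handled with the usual half-open convention). 
Parity of crossings → even ⇒ outside.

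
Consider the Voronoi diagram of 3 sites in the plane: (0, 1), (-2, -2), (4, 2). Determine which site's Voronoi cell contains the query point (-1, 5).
Nearest site = (0, 1)

The Voronoi cell of site s contains exactly those query points closer to s than to any other site. Compute squared distances from q = (-1, 5) to each site:
  (0 − -1)² + (1 − 5)² = 17
  (4 − -1)² + (2 − 5)² = 34
  (-2 − -1)² + (-2 − 5)² = 50
Minimum is attained by (0, 1), so q lies in its Voronoi cell.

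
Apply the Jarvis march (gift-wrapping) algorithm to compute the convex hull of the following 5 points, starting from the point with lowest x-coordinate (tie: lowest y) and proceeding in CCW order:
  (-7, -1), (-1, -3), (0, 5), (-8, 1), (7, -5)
Hull (CCW) = [(-8, 1), (-7, -1), (-1, -3), (7, -5), (0, 5)]

Jarvis march: at each step, from the current hull vertex p, select the next vertex q as the point such that every other point lies strictly to the left of (or on) the directed line p → q. (Equivalently: for every other point r, the cross product (q − p) × (r − p) ≥ 0.)
Starting point (lowest x, tie lowest y): (-8, 1). Wrap until returning to start. Resulting hull: (-8, 1), (-7, -1), (-1, -3), (7, -5), (0, 5).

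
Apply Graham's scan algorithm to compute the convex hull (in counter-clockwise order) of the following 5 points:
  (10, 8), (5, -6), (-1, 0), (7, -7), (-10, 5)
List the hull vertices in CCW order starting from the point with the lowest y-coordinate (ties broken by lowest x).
Hull (CCW) = [(7, -7), (10, 8), (-10, 5), (5, -6)]

Graham scan procedure:
  1. Find the pivot p₀ = point with lowest y (tie → lowest x): (7, -7).
  2. Sort the remaining points by polar angle around p₀.
  3. Walk through sorted points, maintaining a stack; pop the top while the last three entries make a non-left turn (cross product ≤ 0).
  4. Final stack is the convex hull in CCW order: (7, -7), (10, 8), (-10, 5), (5, -6).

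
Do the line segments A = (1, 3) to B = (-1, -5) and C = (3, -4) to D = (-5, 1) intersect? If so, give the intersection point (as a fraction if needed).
Yes; intersection at (-9/37, -73/37) (t = 23/37 on AB, s = 15/37 on CD)

Parametrize AB as A + t(B − A) = (1 + -2 t, 3 + -8 t) and CD as C + s(D − C) = (3 + -8 s, -4 + 5 s). Solve the linear system for (t, s). Determinant = 74 ≠ 0, so a unique intersection of the containing lines exists. Solution: t = 23/37, s = 15/37 — both in [0, 1], so the segments cross. Intersection point: (-9/37, -73/37).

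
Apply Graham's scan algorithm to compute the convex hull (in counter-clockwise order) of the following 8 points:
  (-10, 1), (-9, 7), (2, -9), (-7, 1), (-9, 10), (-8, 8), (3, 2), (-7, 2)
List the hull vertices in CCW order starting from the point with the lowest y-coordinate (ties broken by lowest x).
Hull (CCW) = [(2, -9), (3, 2), (-9, 10), (-10, 1)]

Graham scan procedure:
  1. Find the pivot p₀ = point with lowest y (tie → lowest x): (2, -9).
  2. Sort the remaining points by polar angle around p₀.
  3. Walk through sorted points, maintaining a stack; pop the top while the last three entries make a non-left turn (cross product ≤ 0).
  4. Final stack is the convex hull in CCW order: (2, -9), (3, 2), (-9, 10), (-10, 1).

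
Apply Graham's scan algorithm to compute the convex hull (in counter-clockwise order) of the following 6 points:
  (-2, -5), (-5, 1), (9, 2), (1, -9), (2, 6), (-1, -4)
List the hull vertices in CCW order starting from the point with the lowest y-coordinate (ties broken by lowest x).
Hull (CCW) = [(1, -9), (9, 2), (2, 6), (-5, 1), (-2, -5)]

Graham scan procedure:
  1. Find the pivot p₀ = point with lowest y (tie → lowest x): (1, -9).
  2. Sort the remaining points by polar angle around p₀.
  3. Walk through sorted points, maintaining a stack; pop the top while the last three entries make a non-left turn (cross product ≤ 0).
  4. Final stack is the convex hull in CCW order: (1, -9), (9, 2), (2, 6), (-5, 1), (-2, -5).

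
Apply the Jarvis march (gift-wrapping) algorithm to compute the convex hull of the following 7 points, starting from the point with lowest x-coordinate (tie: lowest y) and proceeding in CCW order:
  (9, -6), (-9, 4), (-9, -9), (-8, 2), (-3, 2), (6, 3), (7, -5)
Hull (CCW) = [(-9, -9), (9, -6), (6, 3), (-9, 4)]

Jarvis march: at each step, from the current hull vertex p, select the next vertex q as the point such that every other point lies strictly to the left of (or on) the directed line p → q. (Equivalently: for every other point r, the cross product (q − p) × (r − p) ≥ 0.)
Starting point (lowest x, tie lowest y): (-9, -9). Wrap until returning to start. Resulting hull: (-9, -9), (9, -6), (6, 3), (-9, 4).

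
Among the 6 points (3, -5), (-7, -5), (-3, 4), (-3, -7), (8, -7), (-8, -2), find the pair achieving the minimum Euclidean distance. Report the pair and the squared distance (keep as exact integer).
Pair = ((-7, -5), (-8, -2)); squared distance = 10

Compute all C(6, 2) = 15 pairwise squared distances (x_i − x_j)² + (y_i − y_j)². The minimum is 10, attained by the pair ((-7, -5), (-8, -2)).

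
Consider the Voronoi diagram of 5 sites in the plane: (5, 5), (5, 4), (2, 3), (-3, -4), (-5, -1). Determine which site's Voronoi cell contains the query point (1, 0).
Nearest site = (2, 3)

The Voronoi cell of site s contains exactly those query points closer to s than to any other site. Compute squared distances from q = (1, 0) to each site:
  (2 − 1)² + (3 − 0)² = 10
  (-3 − 1)² + (-4 − 0)² = 32
  (5 − 1)² + (4 − 0)² = 32
  (-5 − 1)² + (-1 − 0)² = 37
  (5 − 1)² + (5 − 0)² = 41
Minimum is attained by (2, 3), so q lies in its Voronoi cell.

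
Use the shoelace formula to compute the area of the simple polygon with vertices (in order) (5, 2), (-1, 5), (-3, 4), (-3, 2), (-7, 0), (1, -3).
Area = 48

Shoelace formula: Area = (1/2) |Σ_i (x_i · y_{i+1} − x_{i+1} · y_i)| (indices mod n). Compute each cross term:
  (5)(5) − (-1)(2) = 27
  (-1)(4) − (-3)(5) = 11
  (-3)(2) − (-3)(4) = 6
  (-3)(0) − (-7)(2) = 14
  (-7)(-3) − (1)(0) = 21
  (1)(2) − (5)(-3) = 17
Sum = 96, so (signed) Area = 96/2 = 48, |Area| = 48.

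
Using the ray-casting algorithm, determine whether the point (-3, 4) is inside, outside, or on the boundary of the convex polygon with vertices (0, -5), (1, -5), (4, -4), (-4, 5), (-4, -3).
The point (-3, 4) lies strictly outside the polygon

Cast a horizontal ray to the right from the query point and count how many polygon edges it crosses (each edge strictly once or zero times, handled with the usual half-open convention). 
Parity of crossings → even ⇒ outside.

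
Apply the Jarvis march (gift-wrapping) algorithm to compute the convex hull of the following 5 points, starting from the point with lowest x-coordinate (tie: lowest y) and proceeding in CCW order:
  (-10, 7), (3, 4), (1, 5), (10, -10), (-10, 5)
Hull (CCW) = [(-10, 5), (10, -10), (3, 4), (1, 5), (-10, 7)]

Jarvis march: at each step, from the current hull vertex p, select the next vertex q as the point such that every other point lies strictly to the left of (or on) the directed line p → q. (Equivalently: for every other point r, the cross product (q − p) × (r − p) ≥ 0.)
Starting point (lowest x, tie lowest y): (-10, 5). Wrap until returning to start. Resulting hull: (-10, 5), (10, -10), (3, 4), (1, 5), (-10, 7).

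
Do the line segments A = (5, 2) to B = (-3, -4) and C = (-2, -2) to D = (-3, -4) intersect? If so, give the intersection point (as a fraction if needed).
Yes; intersection at (-3, -4) (t = 1 on AB, s = 1 on CD)

Parametrize AB as A + t(B − A) = (5 + -8 t, 2 + -6 t) and CD as C + s(D − C) = (-2 + -1 s, -2 + -2 s). Solve the linear system for (t, s). Determinant = -10 ≠ 0, so a unique intersection of the containing lines exists. Solution: t = 1, s = 1 — both in [0, 1], so the segments cross. Intersection point: (-3, -4).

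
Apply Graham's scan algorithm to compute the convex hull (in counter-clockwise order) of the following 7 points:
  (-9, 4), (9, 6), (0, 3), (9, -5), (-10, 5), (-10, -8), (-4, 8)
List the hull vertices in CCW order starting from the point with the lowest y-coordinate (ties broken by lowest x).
Hull (CCW) = [(-10, -8), (9, -5), (9, 6), (-4, 8), (-10, 5)]

Graham scan procedure:
  1. Find the pivot p₀ = point with lowest y (tie → lowest x): (-10, -8).
  2. Sort the remaining points by polar angle around p₀.
  3. Walk through sorted points, maintaining a stack; pop the top while the last three entries make a non-left turn (cross product ≤ 0).
  4. Final stack is the convex hull in CCW order: (-10, -8), (9, -5), (9, 6), (-4, 8), (-10, 5).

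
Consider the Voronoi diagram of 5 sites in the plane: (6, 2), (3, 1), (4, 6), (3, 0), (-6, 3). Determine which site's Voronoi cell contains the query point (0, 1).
Nearest site = (3, 1)

The Voronoi cell of site s contains exactly those query points closer to s than to any other site. Compute squared distances from q = (0, 1) to each site:
  (3 − 0)² + (1 − 1)² = 9
  (3 − 0)² + (0 − 1)² = 10
  (6 − 0)² + (2 − 1)² = 37
  (-6 − 0)² + (3 − 1)² = 40
  (4 − 0)² + (6 − 1)² = 41
Minimum is attained by (3, 1), so q lies in its Voronoi cell.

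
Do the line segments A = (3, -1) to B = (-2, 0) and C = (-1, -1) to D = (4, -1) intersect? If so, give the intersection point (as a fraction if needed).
Yes; intersection at (3, -1) (t = 0 on AB, s = 4/5 on CD)

Parametrize AB as A + t(B − A) = (3 + -5 t, -1 + 1 t) and CD as C + s(D − C) = (-1 + 5 s, -1 + 0 s). Solve the linear system for (t, s). Determinant = 5 ≠ 0, so a unique intersection of the containing lines exists. Solution: t = 0, s = 4/5 — both in [0, 1], so the segments cross. Intersection point: (3, -1).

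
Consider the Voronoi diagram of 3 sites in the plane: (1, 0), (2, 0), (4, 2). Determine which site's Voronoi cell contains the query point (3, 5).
Nearest site = (4, 2)

The Voronoi cell of site s contains exactly those query points closer to s than to any other site. Compute squared distances from q = (3, 5) to each site:
  (4 − 3)² + (2 − 5)² = 10
  (2 − 3)² + (0 − 5)² = 26
  (1 − 3)² + (0 − 5)² = 29
Minimum is attained by (4, 2), so q lies in its Voronoi cell.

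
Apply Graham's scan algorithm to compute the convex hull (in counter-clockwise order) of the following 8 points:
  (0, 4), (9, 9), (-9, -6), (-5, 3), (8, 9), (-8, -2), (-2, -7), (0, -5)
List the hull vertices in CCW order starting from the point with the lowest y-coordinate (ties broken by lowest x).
Hull (CCW) = [(-2, -7), (0, -5), (9, 9), (8, 9), (-5, 3), (-8, -2), (-9, -6)]

Graham scan procedure:
  1. Find the pivot p₀ = point with lowest y (tie → lowest x): (-2, -7).
  2. Sort the remaining points by polar angle around p₀.
  3. Walk through sorted points, maintaining a stack; pop the top while the last three entries make a non-left turn (cross product ≤ 0).
  4. Final stack is the convex hull in CCW order: (-2, -7), (0, -5), (9, 9), (8, 9), (-5, 3), (-8, -2), (-9, -6).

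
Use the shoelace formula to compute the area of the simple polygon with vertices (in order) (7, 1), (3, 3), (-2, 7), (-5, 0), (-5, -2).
Area = 99/2

Shoelace formula: Area = (1/2) |Σ_i (x_i · y_{i+1} − x_{i+1} · y_i)| (indices mod n). Compute each cross term:
  (7)(3) − (3)(1) = 18
  (3)(7) − (-2)(3) = 27
  (-2)(0) − (-5)(7) = 35
  (-5)(-2) − (-5)(0) = 10
  (-5)(1) − (7)(-2) = 9
Sum = 99, so (signed) Area = 99/2 = 99/2, |Area| = 99/2.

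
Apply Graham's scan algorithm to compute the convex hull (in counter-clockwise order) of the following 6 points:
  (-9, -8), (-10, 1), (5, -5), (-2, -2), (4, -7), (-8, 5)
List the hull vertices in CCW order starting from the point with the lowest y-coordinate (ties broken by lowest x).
Hull (CCW) = [(-9, -8), (4, -7), (5, -5), (-8, 5), (-10, 1)]

Graham scan procedure:
  1. Find the pivot p₀ = point with lowest y (tie → lowest x): (-9, -8).
  2. Sort the remaining points by polar angle around p₀.
  3. Walk through sorted points, maintaining a stack; pop the top while the last three entries make a non-left turn (cross product ≤ 0).
  4. Final stack is the convex hull in CCW order: (-9, -8), (4, -7), (5, -5), (-8, 5), (-10, 1).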